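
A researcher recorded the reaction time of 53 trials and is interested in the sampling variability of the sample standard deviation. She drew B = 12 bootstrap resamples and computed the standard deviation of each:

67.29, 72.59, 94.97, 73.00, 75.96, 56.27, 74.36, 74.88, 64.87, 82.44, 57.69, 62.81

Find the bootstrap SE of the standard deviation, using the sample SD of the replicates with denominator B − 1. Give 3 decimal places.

Bootstrap SE is the standard deviation of the 12 replicate standard deviations.
Mean of replicates: (67.29 + 72.59 + 94.97 + 73.00 + 75.96 + 56.27 + 74.36 + 74.88 + 64.87 + 82.44 + 57.69 + 62.81) / 12 = 857.1300 / 12 = 71.4275
Sum of squared deviations: (−4.1375)² + (+1.1625)² + (+23.5425)² + (+1.5725)² + (+4.5325)² + (−15.1575)² + (+2.9325)² + (+3.4525)² + (−6.5575)² + (+11.0125)² + (−13.7375)² + (−8.6175)² = 1273.2612
Variance = 1273.2612 / 11 = 115.7510
SE* = √115.7510

SE* = 10.759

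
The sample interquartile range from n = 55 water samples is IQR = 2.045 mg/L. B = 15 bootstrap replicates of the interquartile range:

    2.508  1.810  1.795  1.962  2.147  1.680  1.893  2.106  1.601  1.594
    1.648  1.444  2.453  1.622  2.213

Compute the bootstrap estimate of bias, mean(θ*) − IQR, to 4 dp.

bias = −0.1466

mean(θ*) = (2.508 + 1.810 + 1.795 + 1.962 + 2.147 + 1.680 + 1.893 + 2.106 + 1.601 + 1.594 + 1.648 + 1.444 + 2.453 + 1.622 + 2.213) / 15 = 1.89840
bias = 1.89840 − 2.045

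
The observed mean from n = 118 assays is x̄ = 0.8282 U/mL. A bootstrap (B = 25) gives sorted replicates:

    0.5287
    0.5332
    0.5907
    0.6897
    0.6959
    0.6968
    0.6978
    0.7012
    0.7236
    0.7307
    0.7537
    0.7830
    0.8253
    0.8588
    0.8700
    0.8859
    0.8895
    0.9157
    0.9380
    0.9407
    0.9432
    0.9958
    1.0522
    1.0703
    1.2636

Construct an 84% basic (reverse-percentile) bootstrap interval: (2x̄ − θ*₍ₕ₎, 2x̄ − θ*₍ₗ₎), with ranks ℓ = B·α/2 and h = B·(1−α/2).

(0.6042, 1.1232)

Percentile endpoints at ranks 2 and 23: θ*₍2₎ = 0.5332, θ*₍23₎ = 1.0522.
Basic interval reflects these around x̄:
  lower = 2 × 0.8282 − 1.0522 = 0.6042
  upper = 2 × 0.8282 − 0.5332 = 1.1232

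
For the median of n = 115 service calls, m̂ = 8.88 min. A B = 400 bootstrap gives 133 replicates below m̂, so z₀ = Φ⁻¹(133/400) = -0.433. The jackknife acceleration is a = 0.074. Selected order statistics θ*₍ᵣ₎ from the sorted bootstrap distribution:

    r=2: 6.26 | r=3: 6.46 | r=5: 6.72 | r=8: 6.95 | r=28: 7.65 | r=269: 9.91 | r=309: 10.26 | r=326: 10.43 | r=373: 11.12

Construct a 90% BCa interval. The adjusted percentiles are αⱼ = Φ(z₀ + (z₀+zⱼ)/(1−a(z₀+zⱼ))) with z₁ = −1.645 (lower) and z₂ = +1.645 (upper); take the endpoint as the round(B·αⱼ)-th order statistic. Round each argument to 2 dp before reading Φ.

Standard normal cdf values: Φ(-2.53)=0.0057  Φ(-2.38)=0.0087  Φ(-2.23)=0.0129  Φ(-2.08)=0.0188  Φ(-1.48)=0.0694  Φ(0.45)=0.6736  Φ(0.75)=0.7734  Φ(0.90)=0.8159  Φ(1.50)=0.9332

(6.72, 10.43)

Lower: z₀ + z₁ = -0.433 + (-1.645) = -2.078; 1 − a(z₀+z₁) = 1 − (0.074)(-2.078) = 1.1538; argument = -0.433 + (-2.078)/1.1538 = -2.2340 → -2.23.
α₁ = Φ(-2.23) = 0.0129; rank = round(400 × 0.0129) = 5; θ*₍5₎ = 6.72.
Upper: z₀ + z₂ = 1.212; 1 − a(z₀+z₂) = 0.9103; argument = 0.8984 → 0.90; α₂ = 0.8159; rank = 326; θ*₍326₎ = 10.43.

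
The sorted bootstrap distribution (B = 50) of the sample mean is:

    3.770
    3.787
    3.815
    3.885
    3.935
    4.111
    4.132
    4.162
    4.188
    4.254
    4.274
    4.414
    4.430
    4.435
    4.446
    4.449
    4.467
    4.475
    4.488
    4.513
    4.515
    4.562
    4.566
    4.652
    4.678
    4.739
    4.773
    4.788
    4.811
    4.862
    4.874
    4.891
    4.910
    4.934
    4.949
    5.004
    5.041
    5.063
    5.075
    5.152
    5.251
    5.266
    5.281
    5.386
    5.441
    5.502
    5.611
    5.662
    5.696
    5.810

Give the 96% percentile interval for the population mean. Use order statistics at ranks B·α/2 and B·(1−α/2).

(3.770, 5.696)

α = 0.04; lower rank = 50 × 0.020 = 1; upper rank = 50 × 0.980 = 49.
The 1st smallest replicate is 3.770; the 49th is 5.696.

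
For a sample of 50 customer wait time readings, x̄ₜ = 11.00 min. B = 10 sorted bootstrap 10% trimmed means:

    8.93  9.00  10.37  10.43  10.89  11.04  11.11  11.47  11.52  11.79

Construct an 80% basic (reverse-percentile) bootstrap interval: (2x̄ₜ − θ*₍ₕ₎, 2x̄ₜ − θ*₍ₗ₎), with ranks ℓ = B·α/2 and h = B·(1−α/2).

Percentile endpoints at ranks 1 and 9: θ*₍1₎ = 8.93, θ*₍9₎ = 11.52.
Basic interval reflects these around x̄ₜ:
  lower = 2 × 11.00 − 11.52 = 10.48
  upper = 2 × 11.00 − 8.93 = 13.07

(10.48, 13.07)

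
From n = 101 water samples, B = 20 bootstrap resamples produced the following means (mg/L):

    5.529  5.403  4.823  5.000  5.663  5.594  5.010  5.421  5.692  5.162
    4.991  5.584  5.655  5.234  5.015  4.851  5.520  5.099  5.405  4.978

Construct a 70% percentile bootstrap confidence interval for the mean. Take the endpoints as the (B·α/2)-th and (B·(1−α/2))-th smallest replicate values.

(4.978, 5.594)

Sorted replicates: 4.823, 4.851, 4.978, 4.991, 5.000, 5.010, 5.015, 5.099, 5.162, 5.234, 5.403, 5.405, 5.421, 5.520, 5.529, 5.584, 5.594, 5.655, 5.663, 5.692
α = 0.30; lower rank = 20 × 0.150 = 3; upper rank = 20 × 0.850 = 17.
The 3rd smallest replicate is 4.978; the 17th is 5.594.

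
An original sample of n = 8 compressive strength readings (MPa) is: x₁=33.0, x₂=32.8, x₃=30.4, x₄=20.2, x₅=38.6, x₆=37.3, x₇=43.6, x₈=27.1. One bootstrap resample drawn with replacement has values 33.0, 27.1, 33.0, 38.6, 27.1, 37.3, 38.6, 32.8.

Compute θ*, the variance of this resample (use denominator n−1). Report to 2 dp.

θ* = 21.33

Mean = 33.4375; sum of squared deviations = 149.3387
s² = 149.3387 / 7 = 21.3341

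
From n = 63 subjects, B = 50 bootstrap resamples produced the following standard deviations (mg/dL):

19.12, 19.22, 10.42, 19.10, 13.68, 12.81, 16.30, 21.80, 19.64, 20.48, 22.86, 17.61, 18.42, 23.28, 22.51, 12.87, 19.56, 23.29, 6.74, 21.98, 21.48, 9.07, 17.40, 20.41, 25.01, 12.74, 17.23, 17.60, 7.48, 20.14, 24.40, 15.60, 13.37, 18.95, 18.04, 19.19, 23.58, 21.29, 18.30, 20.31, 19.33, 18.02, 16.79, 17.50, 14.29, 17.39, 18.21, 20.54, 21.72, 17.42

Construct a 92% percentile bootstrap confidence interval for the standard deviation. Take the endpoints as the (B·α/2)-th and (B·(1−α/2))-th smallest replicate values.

Sorted replicates: 6.74, 7.48, 9.07, 10.42, 12.74, 12.81, 12.87, 13.37, 13.68, 14.29, 15.60, 16.30, 16.79, 17.23, 17.39, 17.40, 17.42, 17.50, 17.60, 17.61, 18.02, 18.04, 18.21, 18.30, 18.42, 18.95, 19.10, 19.12, 19.19, 19.22, 19.33, 19.56, 19.64, 20.14, 20.31, 20.41, 20.48, 20.54, 21.29, 21.48, 21.72, 21.80, 21.98, 22.51, 22.86, 23.28, 23.29, 23.58, 24.40, 25.01
α = 0.08; lower rank = 50 × 0.040 = 2; upper rank = 50 × 0.960 = 48.
The 2nd smallest replicate is 7.48; the 48th is 23.58.

(7.48, 23.58)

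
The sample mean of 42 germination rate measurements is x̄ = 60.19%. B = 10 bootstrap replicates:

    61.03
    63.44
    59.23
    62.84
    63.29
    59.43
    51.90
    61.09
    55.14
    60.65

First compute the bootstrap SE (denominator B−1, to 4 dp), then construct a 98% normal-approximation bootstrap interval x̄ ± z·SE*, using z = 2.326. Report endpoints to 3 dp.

(51.586, 68.794)

Mean of replicates = 59.8040; sum of squared deviations = 123.1580; SE* = √(123.1580/9) = 3.6992
Margin = 2.326 × 3.6992 = 8.6043
Interval: 60.19 ± 8.6043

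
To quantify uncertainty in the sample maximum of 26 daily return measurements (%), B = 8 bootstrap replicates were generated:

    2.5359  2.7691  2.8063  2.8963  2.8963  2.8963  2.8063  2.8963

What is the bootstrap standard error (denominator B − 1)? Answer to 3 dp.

Bootstrap SE is the standard deviation of the 8 replicate maximums.
Mean of replicates: (2.5359 + 2.7691 + 2.8063 + 2.8963 + 2.8963 + 2.8963 + 2.8063 + 2.8963) / 8 = 22.50280 / 8 = 2.81285
Sum of squared deviations: (−0.27695)² + (−0.04375)² + (−0.00655)² + (+0.08345)² + (+0.08345)² + (+0.08345)² + (−0.00655)² + (+0.08345)² = 0.10656
Variance = 0.10656 / 7 = 0.01522
SE* = √0.01522

SE* = 0.123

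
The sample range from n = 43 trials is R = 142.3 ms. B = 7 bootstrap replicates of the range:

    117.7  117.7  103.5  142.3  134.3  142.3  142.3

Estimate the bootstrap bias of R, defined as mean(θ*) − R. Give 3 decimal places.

mean(θ*) = (117.7 + 117.7 + 103.5 + 142.3 + 134.3 + 142.3 + 142.3) / 7 = 128.5857
bias = 128.5857 − 142.3

bias = −13.714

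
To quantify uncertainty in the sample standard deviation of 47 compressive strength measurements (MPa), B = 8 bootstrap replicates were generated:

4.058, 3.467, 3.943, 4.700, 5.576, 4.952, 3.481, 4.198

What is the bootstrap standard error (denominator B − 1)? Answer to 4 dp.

SE* = 0.7343

Bootstrap SE is the standard deviation of the 8 replicate standard deviations.
Mean of replicates: (4.058 + 3.467 + 3.943 + 4.700 + 5.576 + 4.952 + 3.481 + 4.198) / 8 = 34.37500 / 8 = 4.29688
Sum of squared deviations: (−0.23888)² + (−0.82987)² + (−0.35387)² + (+0.40313)² + (+1.27912)² + (+0.65512)² + (−0.81588)² + (−0.09887)² = 3.77427
Variance = 3.77427 / 7 = 0.53918
SE* = √0.53918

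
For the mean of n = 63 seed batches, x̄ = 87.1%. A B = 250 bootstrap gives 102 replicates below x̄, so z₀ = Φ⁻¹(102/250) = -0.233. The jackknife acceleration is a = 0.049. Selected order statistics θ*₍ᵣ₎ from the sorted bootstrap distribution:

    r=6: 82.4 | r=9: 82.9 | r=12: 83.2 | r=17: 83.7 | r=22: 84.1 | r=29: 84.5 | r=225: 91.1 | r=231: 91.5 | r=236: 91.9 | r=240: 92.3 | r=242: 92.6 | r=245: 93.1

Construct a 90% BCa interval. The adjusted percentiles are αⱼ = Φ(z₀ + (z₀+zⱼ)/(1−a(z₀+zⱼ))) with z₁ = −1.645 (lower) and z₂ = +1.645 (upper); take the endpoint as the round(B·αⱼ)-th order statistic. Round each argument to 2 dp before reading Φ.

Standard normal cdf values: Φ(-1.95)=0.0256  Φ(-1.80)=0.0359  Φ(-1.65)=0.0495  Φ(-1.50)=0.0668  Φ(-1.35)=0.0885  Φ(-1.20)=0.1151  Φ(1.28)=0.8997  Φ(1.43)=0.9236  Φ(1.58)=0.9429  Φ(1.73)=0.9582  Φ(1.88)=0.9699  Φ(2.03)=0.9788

(82.4, 91.1)

Lower: z₀ + z₁ = -0.233 + (-1.645) = -1.878; 1 − a(z₀+z₁) = 1 − (0.049)(-1.878) = 1.0920; argument = -0.233 + (-1.878)/1.0920 = -1.9527 → -1.95.
α₁ = Φ(-1.95) = 0.0256; rank = round(250 × 0.0256) = 6; θ*₍6₎ = 82.4.
Upper: z₀ + z₂ = 1.412; 1 − a(z₀+z₂) = 0.9308; argument = 1.2840 → 1.28; α₂ = 0.8997; rank = 225; θ*₍225₎ = 91.1.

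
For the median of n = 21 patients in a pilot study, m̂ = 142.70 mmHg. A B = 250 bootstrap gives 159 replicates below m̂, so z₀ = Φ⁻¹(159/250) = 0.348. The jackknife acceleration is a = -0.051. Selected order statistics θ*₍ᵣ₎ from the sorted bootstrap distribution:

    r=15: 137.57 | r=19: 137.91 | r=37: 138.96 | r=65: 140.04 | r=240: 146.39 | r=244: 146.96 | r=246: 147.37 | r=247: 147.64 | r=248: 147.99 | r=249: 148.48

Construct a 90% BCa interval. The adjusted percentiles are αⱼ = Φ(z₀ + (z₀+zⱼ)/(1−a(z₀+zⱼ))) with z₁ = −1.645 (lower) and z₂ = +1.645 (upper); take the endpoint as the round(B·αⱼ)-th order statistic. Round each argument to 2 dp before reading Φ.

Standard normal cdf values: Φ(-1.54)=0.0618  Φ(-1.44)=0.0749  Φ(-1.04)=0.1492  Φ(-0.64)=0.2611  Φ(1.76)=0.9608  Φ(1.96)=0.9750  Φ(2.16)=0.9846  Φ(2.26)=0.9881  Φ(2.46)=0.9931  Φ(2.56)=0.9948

(138.96, 147.37)

Lower: z₀ + z₁ = 0.348 + (-1.645) = -1.297; 1 − a(z₀+z₁) = 1 − (-0.051)(-1.297) = 0.9339; argument = 0.348 + (-1.297)/0.9339 = -1.0409 → -1.04.
α₁ = Φ(-1.04) = 0.1492; rank = round(250 × 0.1492) = 37; θ*₍37₎ = 138.96.
Upper: z₀ + z₂ = 1.993; 1 − a(z₀+z₂) = 1.1016; argument = 2.1571 → 2.16; α₂ = 0.9846; rank = 246; θ*₍246₎ = 147.37.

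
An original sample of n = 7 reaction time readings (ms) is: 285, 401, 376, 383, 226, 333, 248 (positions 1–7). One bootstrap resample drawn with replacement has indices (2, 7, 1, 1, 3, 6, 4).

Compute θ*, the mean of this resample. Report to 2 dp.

Resample values: 401, 248, 285, 285, 376, 333, 383.
Mean = (401 + 248 + 285 + 285 + 376 + 333 + 383) / 7 = 2311.0 / 7 = 330.14

θ* = 330.14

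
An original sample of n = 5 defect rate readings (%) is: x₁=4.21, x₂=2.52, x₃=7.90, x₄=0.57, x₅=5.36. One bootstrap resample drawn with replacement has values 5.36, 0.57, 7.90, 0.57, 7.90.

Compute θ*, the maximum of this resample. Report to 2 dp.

Maximum = 7.90

θ* = 7.90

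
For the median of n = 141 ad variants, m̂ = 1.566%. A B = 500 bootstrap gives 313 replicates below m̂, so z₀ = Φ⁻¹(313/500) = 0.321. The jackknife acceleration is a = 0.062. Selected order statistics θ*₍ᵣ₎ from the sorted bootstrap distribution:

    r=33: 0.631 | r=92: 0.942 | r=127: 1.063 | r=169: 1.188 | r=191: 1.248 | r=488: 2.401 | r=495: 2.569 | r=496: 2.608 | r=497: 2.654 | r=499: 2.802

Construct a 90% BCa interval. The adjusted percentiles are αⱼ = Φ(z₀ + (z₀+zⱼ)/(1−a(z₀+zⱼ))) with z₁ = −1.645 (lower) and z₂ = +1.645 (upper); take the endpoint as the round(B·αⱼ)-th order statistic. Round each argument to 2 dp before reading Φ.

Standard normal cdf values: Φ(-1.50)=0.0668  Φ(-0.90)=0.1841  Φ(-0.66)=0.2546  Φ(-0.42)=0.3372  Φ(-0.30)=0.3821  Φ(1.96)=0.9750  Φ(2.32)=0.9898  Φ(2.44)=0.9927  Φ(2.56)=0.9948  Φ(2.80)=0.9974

Lower: z₀ + z₁ = 0.321 + (-1.645) = -1.324; 1 − a(z₀+z₁) = 1 − (0.062)(-1.324) = 1.0821; argument = 0.321 + (-1.324)/1.0821 = -0.9026 → -0.90.
α₁ = Φ(-0.90) = 0.1841; rank = round(500 × 0.1841) = 92; θ*₍92₎ = 0.942.
Upper: z₀ + z₂ = 1.966; 1 − a(z₀+z₂) = 0.8781; argument = 2.5599 → 2.56; α₂ = 0.9948; rank = 497; θ*₍497₎ = 2.654.

(0.942, 2.654)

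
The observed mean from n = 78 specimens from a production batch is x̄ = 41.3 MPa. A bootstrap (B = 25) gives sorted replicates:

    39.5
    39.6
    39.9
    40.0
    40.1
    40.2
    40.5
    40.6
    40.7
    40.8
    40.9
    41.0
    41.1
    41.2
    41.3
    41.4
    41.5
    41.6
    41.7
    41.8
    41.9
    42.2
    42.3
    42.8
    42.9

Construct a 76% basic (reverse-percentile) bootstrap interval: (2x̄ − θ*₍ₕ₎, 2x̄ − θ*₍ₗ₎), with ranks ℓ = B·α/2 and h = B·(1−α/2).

Percentile endpoints at ranks 3 and 22: θ*₍3₎ = 39.9, θ*₍22₎ = 42.2.
Basic interval reflects these around x̄:
  lower = 2 × 41.3 − 42.2 = 40.4
  upper = 2 × 41.3 − 39.9 = 42.7

(40.4, 42.7)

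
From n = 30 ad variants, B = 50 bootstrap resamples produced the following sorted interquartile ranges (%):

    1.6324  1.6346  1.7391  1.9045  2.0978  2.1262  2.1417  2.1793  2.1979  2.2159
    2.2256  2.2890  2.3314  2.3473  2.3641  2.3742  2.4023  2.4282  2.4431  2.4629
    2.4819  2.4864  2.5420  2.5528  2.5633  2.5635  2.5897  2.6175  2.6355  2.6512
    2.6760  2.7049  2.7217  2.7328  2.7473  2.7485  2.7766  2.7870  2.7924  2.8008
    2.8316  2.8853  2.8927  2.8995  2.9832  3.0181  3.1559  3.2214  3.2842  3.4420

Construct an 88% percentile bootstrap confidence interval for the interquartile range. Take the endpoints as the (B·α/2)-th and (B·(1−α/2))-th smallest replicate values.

α = 0.12; lower rank = 50 × 0.060 = 3; upper rank = 50 × 0.940 = 47.
The 3rd smallest replicate is 1.7391; the 47th is 3.1559.

(1.7391, 3.1559)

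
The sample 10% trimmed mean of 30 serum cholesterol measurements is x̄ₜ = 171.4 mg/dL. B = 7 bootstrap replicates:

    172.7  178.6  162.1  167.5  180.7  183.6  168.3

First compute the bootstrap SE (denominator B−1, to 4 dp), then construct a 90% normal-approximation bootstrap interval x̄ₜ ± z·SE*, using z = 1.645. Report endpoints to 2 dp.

Mean of replicates = 173.3571; sum of squared deviations = 373.3571; SE* = √(373.3571/6) = 7.8884
Margin = 1.645 × 7.8884 = 12.976
Interval: 171.4 ± 12.976

(158.42, 184.38)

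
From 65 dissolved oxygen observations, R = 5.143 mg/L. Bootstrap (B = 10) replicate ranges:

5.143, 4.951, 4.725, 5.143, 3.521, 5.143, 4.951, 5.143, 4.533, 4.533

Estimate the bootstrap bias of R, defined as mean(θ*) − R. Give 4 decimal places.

bias = −0.3644

mean(θ*) = (5.143 + 4.951 + 4.725 + 5.143 + 3.521 + 5.143 + 4.951 + 5.143 + 4.533 + 4.533) / 10 = 4.77860
bias = 4.77860 − 5.143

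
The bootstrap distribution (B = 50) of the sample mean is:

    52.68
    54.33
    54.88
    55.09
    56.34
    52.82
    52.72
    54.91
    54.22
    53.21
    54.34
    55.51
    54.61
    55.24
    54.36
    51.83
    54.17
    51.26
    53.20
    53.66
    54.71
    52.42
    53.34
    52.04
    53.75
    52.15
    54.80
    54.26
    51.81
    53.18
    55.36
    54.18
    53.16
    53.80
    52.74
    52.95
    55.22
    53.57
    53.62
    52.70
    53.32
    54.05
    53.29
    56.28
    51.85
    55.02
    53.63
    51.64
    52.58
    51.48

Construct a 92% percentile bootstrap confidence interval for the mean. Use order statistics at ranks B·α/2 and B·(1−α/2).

(51.48, 55.51)

Sorted replicates: 51.26, 51.48, 51.64, 51.81, 51.83, 51.85, 52.04, 52.15, 52.42, 52.58, 52.68, 52.70, 52.72, 52.74, 52.82, 52.95, 53.16, 53.18, 53.20, 53.21, 53.29, 53.32, 53.34, 53.57, 53.62, 53.63, 53.66, 53.75, 53.80, 54.05, 54.17, 54.18, 54.22, 54.26, 54.33, 54.34, 54.36, 54.61, 54.71, 54.80, 54.88, 54.91, 55.02, 55.09, 55.22, 55.24, 55.36, 55.51, 56.28, 56.34
α = 0.08; lower rank = 50 × 0.040 = 2; upper rank = 50 × 0.960 = 48.
The 2nd smallest replicate is 51.48; the 48th is 55.51.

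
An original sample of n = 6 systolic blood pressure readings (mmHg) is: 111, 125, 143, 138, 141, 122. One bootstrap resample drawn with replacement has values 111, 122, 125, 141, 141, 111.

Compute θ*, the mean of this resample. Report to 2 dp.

θ* = 125.17

Mean = (111 + 122 + 125 + 141 + 141 + 111) / 6 = 751.0 / 6 = 125.17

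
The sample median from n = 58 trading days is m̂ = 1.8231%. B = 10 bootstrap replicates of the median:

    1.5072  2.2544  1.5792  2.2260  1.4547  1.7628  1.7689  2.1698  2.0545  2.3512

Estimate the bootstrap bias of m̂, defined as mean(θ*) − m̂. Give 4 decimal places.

mean(θ*) = (1.5072 + 2.2544 + 1.5792 + 2.2260 + 1.4547 + 1.7628 + 1.7689 + 2.1698 + 2.0545 + 2.3512) / 10 = 1.91287
bias = 1.91287 − 1.8231

bias = +0.0898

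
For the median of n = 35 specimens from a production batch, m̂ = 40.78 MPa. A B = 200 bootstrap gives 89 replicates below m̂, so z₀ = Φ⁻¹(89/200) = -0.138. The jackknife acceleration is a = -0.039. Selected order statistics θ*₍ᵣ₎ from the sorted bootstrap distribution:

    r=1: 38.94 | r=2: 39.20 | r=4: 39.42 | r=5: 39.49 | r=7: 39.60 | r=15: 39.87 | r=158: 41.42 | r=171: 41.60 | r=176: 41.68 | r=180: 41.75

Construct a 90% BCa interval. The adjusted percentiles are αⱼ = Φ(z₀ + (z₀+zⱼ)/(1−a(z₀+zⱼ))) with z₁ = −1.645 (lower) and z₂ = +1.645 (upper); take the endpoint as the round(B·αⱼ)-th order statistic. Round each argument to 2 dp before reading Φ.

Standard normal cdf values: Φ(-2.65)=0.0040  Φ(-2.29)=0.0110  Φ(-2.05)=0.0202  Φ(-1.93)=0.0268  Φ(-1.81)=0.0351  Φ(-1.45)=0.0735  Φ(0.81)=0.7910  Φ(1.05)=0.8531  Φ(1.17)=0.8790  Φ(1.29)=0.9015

Lower: z₀ + z₁ = -0.138 + (-1.645) = -1.783; 1 − a(z₀+z₁) = 1 − (-0.039)(-1.783) = 0.9305; argument = -0.138 + (-1.783)/0.9305 = -2.0543 → -2.05.
α₁ = Φ(-2.05) = 0.0202; rank = round(200 × 0.0202) = 4; θ*₍4₎ = 39.42.
Upper: z₀ + z₂ = 1.507; 1 − a(z₀+z₂) = 1.0588; argument = 1.2853 → 1.29; α₂ = 0.9015; rank = 180; θ*₍180₎ = 41.75.

(39.42, 41.75)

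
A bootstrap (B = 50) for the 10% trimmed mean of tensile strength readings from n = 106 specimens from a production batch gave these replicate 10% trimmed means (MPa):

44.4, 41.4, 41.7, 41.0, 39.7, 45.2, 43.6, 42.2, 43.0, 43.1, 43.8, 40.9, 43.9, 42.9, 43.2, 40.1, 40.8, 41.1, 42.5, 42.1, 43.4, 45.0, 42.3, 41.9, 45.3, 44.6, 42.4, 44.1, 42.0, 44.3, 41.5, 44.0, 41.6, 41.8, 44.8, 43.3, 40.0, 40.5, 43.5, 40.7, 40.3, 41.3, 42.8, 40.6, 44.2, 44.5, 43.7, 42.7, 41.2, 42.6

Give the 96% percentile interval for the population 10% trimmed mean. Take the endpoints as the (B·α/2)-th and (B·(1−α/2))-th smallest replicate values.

(39.7, 45.2)

Sorted replicates: 39.7, 40.0, 40.1, 40.3, 40.5, 40.6, 40.7, 40.8, 40.9, 41.0, 41.1, 41.2, 41.3, 41.4, 41.5, 41.6, 41.7, 41.8, 41.9, 42.0, 42.1, 42.2, 42.3, 42.4, 42.5, 42.6, 42.7, 42.8, 42.9, 43.0, 43.1, 43.2, 43.3, 43.4, 43.5, 43.6, 43.7, 43.8, 43.9, 44.0, 44.1, 44.2, 44.3, 44.4, 44.5, 44.6, 44.8, 45.0, 45.2, 45.3
α = 0.04; lower rank = 50 × 0.020 = 1; upper rank = 50 × 0.980 = 49.
The 1st smallest replicate is 39.7; the 49th is 45.2.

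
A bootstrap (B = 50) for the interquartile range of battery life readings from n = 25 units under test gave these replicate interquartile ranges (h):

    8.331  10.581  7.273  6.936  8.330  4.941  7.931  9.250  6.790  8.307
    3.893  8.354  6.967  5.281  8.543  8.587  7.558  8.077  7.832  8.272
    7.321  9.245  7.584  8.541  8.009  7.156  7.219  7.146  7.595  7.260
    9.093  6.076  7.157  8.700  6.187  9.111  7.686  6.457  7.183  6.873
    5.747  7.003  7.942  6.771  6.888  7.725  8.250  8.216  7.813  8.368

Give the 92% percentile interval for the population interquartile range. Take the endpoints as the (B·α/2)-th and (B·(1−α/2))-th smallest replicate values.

(4.941, 9.245)

Sorted replicates: 3.893, 4.941, 5.281, 5.747, 6.076, 6.187, 6.457, 6.771, 6.790, 6.873, 6.888, 6.936, 6.967, 7.003, 7.146, 7.156, 7.157, 7.183, 7.219, 7.260, 7.273, 7.321, 7.558, 7.584, 7.595, 7.686, 7.725, 7.813, 7.832, 7.931, 7.942, 8.009, 8.077, 8.216, 8.250, 8.272, 8.307, 8.330, 8.331, 8.354, 8.368, 8.541, 8.543, 8.587, 8.700, 9.093, 9.111, 9.245, 9.250, 10.581
α = 0.08; lower rank = 50 × 0.040 = 2; upper rank = 50 × 0.960 = 48.
The 2nd smallest replicate is 4.941; the 48th is 9.245.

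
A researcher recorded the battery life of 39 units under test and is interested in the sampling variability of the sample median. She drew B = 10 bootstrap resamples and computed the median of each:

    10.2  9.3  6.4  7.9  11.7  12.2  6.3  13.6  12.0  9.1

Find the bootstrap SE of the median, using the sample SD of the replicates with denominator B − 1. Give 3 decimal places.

Bootstrap SE is the standard deviation of the 10 replicate medians.
Mean of replicates: (10.2 + 9.3 + 6.4 + 7.9 + 11.7 + 12.2 + 6.3 + 13.6 + 12.0 + 9.1) / 10 = 98.7000 / 10 = 9.8700
Sum of squared deviations: (+0.3300)² + (−0.5700)² + (−3.4700)² + (−1.9700)² + (+1.8300)² + (+2.3300)² + (−3.5700)² + (+3.7300)² + (+2.1300)² + (−0.7700)² = 56.9210
Variance = 56.9210 / 9 = 6.3246
SE* = √6.3246

SE* = 2.515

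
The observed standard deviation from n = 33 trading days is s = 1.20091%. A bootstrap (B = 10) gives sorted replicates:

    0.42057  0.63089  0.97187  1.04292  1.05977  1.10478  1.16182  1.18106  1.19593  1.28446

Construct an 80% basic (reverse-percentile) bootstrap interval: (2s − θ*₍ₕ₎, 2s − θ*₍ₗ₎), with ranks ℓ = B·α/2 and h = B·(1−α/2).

(1.20589, 1.98125)

Percentile endpoints at ranks 1 and 9: θ*₍1₎ = 0.42057, θ*₍9₎ = 1.19593.
Basic interval reflects these around s:
  lower = 2 × 1.20091 − 1.19593 = 1.20589
  upper = 2 × 1.20091 − 0.42057 = 1.98125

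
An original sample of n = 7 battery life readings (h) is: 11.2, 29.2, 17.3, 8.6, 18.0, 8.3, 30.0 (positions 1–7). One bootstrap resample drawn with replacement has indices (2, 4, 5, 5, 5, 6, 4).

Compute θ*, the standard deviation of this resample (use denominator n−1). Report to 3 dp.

θ* = 7.676

Resample values: 29.2, 8.6, 18.0, 18.0, 18.0, 8.3, 8.6.
Mean = 15.5286; sum of squared deviations = 353.4943
s² = 353.4943 / 6 = 58.9157
s = √58.9157 = 7.676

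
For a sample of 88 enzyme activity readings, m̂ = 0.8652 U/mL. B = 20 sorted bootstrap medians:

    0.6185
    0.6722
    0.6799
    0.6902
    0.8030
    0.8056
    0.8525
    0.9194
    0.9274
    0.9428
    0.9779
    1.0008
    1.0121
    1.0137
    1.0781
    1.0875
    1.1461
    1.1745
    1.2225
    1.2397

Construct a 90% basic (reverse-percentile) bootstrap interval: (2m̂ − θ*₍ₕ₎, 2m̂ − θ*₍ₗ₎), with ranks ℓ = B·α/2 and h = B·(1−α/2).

(0.5079, 1.1119)

Percentile endpoints at ranks 1 and 19: θ*₍1₎ = 0.6185, θ*₍19₎ = 1.2225.
Basic interval reflects these around m̂:
  lower = 2 × 0.8652 − 1.2225 = 0.5079
  upper = 2 × 0.8652 − 0.6185 = 1.1119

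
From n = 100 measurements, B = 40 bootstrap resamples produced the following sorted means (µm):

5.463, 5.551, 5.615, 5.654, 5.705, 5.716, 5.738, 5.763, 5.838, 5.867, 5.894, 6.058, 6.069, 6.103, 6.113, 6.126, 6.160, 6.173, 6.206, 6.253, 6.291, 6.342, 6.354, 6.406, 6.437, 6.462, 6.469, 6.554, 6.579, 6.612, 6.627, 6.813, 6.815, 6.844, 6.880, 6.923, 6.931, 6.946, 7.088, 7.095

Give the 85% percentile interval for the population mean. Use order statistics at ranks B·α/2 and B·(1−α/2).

(5.615, 6.931)

α = 0.15; lower rank = 40 × 0.075 = 3; upper rank = 40 × 0.925 = 37.
The 3rd smallest replicate is 5.615; the 37th is 6.931.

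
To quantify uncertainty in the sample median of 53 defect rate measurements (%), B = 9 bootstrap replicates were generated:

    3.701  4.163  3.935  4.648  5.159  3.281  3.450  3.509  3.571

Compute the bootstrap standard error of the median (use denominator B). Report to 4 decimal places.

SE* = 0.5860

Bootstrap SE is the standard deviation of the 9 replicate medians.
Mean of replicates: (3.701 + 4.163 + 3.935 + 4.648 + 5.159 + 3.281 + 3.450 + 3.509 + 3.571) / 9 = 35.41700 / 9 = 3.93522
Sum of squared deviations: (−0.23422)² + (+0.22778)² + (−0.00022)² + (+0.71278)² + (+1.22378)² + (−0.65422)² + (−0.48522)² + (−0.42622)² + (−0.36422)² = 3.09020
Variance = 3.09020 / 9 = 0.34336
SE* = √0.34336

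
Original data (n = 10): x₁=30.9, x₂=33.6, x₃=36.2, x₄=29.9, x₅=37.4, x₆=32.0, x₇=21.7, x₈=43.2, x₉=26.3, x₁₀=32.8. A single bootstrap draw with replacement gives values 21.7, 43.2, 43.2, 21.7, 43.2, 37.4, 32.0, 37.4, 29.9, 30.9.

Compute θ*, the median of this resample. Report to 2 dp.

Sorted: 21.7, 21.7, 29.9, 30.9, 32.0, 37.4, 37.4, 43.2, 43.2, 43.2
Median = average of the two middle values = 34.70

θ* = 34.70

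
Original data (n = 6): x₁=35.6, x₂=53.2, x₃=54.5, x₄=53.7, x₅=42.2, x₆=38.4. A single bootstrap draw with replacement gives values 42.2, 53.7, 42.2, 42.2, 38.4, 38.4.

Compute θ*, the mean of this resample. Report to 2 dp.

θ* = 42.85

Mean = (42.2 + 53.7 + 42.2 + 42.2 + 38.4 + 38.4) / 6 = 257.10 / 6 = 42.85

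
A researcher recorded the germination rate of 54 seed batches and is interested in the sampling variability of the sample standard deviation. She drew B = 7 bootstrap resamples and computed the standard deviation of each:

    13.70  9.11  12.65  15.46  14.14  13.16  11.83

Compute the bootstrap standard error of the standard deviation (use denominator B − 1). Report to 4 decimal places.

Bootstrap SE is the standard deviation of the 7 replicate standard deviations.
Mean of replicates: (13.70 + 9.11 + 12.65 + 15.46 + 14.14 + 13.16 + 11.83) / 7 = 90.05000 / 7 = 12.86429
Sum of squared deviations: (+0.83571)² + (−3.75429)² + (−0.21429)² + (+2.59571)² + (+1.27571)² + (+0.29571)² + (−1.03429)² = 24.36137
Variance = 24.36137 / 6 = 4.06023
SE* = √4.06023

SE* = 2.0150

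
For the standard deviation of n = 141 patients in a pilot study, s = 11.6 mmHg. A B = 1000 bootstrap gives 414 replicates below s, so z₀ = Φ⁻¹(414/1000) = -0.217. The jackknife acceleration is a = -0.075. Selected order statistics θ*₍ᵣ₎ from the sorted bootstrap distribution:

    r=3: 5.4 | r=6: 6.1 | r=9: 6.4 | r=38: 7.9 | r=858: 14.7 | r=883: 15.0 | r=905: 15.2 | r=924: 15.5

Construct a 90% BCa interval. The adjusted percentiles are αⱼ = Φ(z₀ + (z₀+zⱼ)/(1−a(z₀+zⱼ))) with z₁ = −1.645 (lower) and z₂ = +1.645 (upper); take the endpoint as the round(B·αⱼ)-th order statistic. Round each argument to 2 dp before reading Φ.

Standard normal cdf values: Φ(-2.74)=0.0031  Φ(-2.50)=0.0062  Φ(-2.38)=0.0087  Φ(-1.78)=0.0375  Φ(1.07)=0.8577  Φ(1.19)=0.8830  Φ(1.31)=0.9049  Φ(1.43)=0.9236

(6.4, 14.7)

Lower: z₀ + z₁ = -0.217 + (-1.645) = -1.862; 1 − a(z₀+z₁) = 1 − (-0.075)(-1.862) = 0.8603; argument = -0.217 + (-1.862)/0.8603 = -2.3812 → -2.38.
α₁ = Φ(-2.38) = 0.0087; rank = round(1000 × 0.0087) = 9; θ*₍9₎ = 6.4.
Upper: z₀ + z₂ = 1.428; 1 − a(z₀+z₂) = 1.1071; argument = 1.0729 → 1.07; α₂ = 0.8577; rank = 858; θ*₍858₎ = 14.7.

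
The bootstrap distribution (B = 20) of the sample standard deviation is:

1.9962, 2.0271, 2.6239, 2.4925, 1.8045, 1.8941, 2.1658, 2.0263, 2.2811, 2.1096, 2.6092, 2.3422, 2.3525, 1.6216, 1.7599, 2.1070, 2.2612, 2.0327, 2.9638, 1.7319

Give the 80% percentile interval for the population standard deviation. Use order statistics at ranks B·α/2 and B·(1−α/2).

Sorted replicates: 1.6216, 1.7319, 1.7599, 1.8045, 1.8941, 1.9962, 2.0263, 2.0271, 2.0327, 2.1070, 2.1096, 2.1658, 2.2612, 2.2811, 2.3422, 2.3525, 2.4925, 2.6092, 2.6239, 2.9638
α = 0.20; lower rank = 20 × 0.100 = 2; upper rank = 20 × 0.900 = 18.
The 2nd smallest replicate is 1.7319; the 18th is 2.6092.

(1.7319, 2.6092)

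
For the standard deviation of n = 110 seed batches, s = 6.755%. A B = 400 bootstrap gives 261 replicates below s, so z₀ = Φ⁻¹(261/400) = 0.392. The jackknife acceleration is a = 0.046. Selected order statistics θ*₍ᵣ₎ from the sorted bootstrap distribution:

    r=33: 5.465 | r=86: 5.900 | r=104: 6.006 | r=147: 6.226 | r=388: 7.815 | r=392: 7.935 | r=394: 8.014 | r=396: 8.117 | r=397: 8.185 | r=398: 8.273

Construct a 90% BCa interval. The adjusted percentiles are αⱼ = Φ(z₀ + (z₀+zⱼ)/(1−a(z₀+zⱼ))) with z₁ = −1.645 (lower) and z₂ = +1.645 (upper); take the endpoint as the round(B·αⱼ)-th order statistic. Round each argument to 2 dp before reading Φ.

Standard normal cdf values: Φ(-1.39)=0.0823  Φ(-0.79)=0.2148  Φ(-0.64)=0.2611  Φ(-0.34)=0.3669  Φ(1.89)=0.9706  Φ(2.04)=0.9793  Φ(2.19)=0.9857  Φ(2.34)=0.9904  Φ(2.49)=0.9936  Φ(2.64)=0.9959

Lower: z₀ + z₁ = 0.392 + (-1.645) = -1.253; 1 − a(z₀+z₁) = 1 − (0.046)(-1.253) = 1.0576; argument = 0.392 + (-1.253)/1.0576 = -0.7927 → -0.79.
α₁ = Φ(-0.79) = 0.2148; rank = round(400 × 0.2148) = 86; θ*₍86₎ = 5.900.
Upper: z₀ + z₂ = 2.037; 1 − a(z₀+z₂) = 0.9063; argument = 2.6396 → 2.64; α₂ = 0.9959; rank = 398; θ*₍398₎ = 8.273.

(5.900, 8.273)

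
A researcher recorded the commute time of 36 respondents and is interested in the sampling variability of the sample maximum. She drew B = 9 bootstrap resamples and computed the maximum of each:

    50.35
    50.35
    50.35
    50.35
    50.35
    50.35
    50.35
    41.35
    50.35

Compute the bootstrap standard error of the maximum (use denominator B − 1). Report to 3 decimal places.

SE* = 3.000

Bootstrap SE is the standard deviation of the 9 replicate maximums.
Mean of replicates: (50.35 + 50.35 + 50.35 + 50.35 + 50.35 + 50.35 + 50.35 + 41.35 + 50.35) / 9 = 444.1500 / 9 = 49.3500
Sum of squared deviations: (+1.0000)² + (+1.0000)² + (+1.0000)² + (+1.0000)² + (+1.0000)² + (+1.0000)² + (+1.0000)² + (−8.0000)² + (+1.0000)² = 72.0000
Variance = 72.0000 / 8 = 9.0000
SE* = √9.0000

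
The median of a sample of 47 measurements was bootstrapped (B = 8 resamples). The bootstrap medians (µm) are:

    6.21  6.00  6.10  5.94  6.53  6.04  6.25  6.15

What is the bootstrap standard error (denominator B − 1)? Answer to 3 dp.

SE* = 0.185

Bootstrap SE is the standard deviation of the 8 replicate medians.
Mean of replicates: (6.21 + 6.00 + 6.10 + 5.94 + 6.53 + 6.04 + 6.25 + 6.15) / 8 = 49.2200 / 8 = 6.1525
Sum of squared deviations: (+0.0575)² + (−0.1525)² + (−0.0525)² + (−0.2125)² + (+0.3775)² + (−0.1125)² + (+0.0975)² + (−0.0025)² = 0.2392
Variance = 0.2392 / 7 = 0.0342
SE* = √0.0342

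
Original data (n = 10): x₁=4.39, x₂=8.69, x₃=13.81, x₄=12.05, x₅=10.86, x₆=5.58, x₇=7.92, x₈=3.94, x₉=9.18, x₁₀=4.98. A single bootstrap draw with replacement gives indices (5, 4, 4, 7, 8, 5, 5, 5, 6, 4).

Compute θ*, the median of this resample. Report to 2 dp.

Resample values: 10.86, 12.05, 12.05, 7.92, 3.94, 10.86, 10.86, 10.86, 5.58, 12.05.
Sorted: 3.94, 5.58, 7.92, 10.86, 10.86, 10.86, 10.86, 12.05, 12.05, 12.05
Median = average of the two middle values = 10.86

θ* = 10.86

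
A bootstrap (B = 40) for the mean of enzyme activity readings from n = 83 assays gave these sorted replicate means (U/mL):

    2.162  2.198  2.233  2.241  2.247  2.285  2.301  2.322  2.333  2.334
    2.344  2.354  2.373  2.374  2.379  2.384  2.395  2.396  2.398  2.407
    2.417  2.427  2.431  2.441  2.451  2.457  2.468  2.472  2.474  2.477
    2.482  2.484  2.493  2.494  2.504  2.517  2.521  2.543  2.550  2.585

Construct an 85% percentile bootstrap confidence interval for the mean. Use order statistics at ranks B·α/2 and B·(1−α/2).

(2.233, 2.521)

α = 0.15; lower rank = 40 × 0.075 = 3; upper rank = 40 × 0.925 = 37.
The 3rd smallest replicate is 2.233; the 37th is 2.521.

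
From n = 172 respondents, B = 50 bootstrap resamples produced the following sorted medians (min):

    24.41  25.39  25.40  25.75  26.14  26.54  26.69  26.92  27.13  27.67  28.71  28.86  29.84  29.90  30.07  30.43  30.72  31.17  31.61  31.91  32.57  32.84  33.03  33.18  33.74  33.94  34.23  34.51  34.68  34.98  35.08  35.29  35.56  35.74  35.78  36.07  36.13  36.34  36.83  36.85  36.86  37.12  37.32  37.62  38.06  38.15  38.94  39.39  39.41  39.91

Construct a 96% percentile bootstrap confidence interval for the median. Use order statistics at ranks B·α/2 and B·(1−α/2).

α = 0.04; lower rank = 50 × 0.020 = 1; upper rank = 50 × 0.980 = 49.
The 1st smallest replicate is 24.41; the 49th is 39.41.

(24.41, 39.41)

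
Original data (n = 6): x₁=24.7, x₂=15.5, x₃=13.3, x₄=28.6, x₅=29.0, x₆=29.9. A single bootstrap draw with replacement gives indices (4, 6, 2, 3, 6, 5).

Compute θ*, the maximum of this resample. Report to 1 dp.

Resample values: 28.6, 29.9, 15.5, 13.3, 29.9, 29.0.
Maximum = 29.9

θ* = 29.9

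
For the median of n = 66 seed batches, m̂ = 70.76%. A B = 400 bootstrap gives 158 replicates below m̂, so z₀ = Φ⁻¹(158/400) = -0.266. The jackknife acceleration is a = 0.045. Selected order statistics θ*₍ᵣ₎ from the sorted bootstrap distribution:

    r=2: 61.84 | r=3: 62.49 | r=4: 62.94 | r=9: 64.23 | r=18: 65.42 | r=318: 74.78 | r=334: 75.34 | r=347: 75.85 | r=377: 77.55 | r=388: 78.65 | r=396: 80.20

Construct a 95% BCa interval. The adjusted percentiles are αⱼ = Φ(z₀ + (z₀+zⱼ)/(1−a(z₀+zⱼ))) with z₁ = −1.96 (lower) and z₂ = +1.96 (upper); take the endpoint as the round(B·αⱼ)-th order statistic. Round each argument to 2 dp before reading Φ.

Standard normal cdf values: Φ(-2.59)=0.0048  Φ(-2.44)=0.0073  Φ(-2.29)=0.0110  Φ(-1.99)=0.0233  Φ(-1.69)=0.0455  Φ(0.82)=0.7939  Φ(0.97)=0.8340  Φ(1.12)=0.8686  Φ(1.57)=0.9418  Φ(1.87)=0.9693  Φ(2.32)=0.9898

Lower: z₀ + z₁ = -0.266 + (-1.960) = -2.226; 1 − a(z₀+z₁) = 1 − (0.045)(-2.226) = 1.1002; argument = -0.266 + (-2.226)/1.1002 = -2.2893 → -2.29.
α₁ = Φ(-2.29) = 0.0110; rank = round(400 × 0.0110) = 4; θ*₍4₎ = 62.94.
Upper: z₀ + z₂ = 1.694; 1 − a(z₀+z₂) = 0.9238; argument = 1.5678 → 1.57; α₂ = 0.9418; rank = 377; θ*₍377₎ = 77.55.

(62.94, 77.55)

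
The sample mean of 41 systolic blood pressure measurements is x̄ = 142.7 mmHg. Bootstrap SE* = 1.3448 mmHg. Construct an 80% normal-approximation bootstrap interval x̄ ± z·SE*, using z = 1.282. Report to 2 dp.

Margin = 1.282 × 1.3448 = 1.724
Interval: 142.7 ± 1.724

(140.98, 144.42)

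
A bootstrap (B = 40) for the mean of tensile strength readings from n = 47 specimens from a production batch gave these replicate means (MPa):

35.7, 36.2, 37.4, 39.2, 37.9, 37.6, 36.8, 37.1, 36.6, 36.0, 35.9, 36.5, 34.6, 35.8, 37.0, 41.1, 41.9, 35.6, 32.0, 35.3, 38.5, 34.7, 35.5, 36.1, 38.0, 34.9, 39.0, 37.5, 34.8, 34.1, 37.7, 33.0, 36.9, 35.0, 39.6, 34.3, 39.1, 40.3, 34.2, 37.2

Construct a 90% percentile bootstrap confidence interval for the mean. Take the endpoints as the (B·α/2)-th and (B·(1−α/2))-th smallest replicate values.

(33.0, 40.3)

Sorted replicates: 32.0, 33.0, 34.1, 34.2, 34.3, 34.6, 34.7, 34.8, 34.9, 35.0, 35.3, 35.5, 35.6, 35.7, 35.8, 35.9, 36.0, 36.1, 36.2, 36.5, 36.6, 36.8, 36.9, 37.0, 37.1, 37.2, 37.4, 37.5, 37.6, 37.7, 37.9, 38.0, 38.5, 39.0, 39.1, 39.2, 39.6, 40.3, 41.1, 41.9
α = 0.10; lower rank = 40 × 0.050 = 2; upper rank = 40 × 0.950 = 38.
The 2nd smallest replicate is 33.0; the 38th is 40.3.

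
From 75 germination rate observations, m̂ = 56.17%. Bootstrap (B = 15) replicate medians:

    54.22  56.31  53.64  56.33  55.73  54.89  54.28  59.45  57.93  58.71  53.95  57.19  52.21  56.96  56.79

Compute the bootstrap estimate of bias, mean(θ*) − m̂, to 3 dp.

bias = −0.264

mean(θ*) = (54.22 + 56.31 + 53.64 + 56.33 + 55.73 + 54.89 + 54.28 + 59.45 + 57.93 + 58.71 + 53.95 + 57.19 + 52.21 + 56.96 + 56.79) / 15 = 55.9060
bias = 55.9060 − 56.17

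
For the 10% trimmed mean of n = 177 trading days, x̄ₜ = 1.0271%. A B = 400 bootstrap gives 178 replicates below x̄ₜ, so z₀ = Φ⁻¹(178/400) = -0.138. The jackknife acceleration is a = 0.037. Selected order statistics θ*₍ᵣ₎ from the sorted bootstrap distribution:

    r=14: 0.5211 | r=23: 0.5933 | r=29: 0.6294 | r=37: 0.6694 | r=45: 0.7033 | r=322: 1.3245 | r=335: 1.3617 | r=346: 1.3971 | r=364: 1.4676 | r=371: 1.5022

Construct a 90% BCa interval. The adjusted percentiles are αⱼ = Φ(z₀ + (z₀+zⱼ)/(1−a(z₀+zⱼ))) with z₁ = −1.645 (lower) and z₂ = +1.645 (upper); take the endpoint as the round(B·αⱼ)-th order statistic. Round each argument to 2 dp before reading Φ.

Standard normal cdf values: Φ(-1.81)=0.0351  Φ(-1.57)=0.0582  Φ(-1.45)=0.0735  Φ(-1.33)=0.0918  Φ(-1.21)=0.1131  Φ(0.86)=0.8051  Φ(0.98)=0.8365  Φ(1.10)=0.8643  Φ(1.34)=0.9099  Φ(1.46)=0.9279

(0.5211, 1.5022)

Lower: z₀ + z₁ = -0.138 + (-1.645) = -1.783; 1 − a(z₀+z₁) = 1 − (0.037)(-1.783) = 1.0660; argument = -0.138 + (-1.783)/1.0660 = -1.8107 → -1.81.
α₁ = Φ(-1.81) = 0.0351; rank = round(400 × 0.0351) = 14; θ*₍14₎ = 0.5211.
Upper: z₀ + z₂ = 1.507; 1 − a(z₀+z₂) = 0.9442; argument = 1.4580 → 1.46; α₂ = 0.9279; rank = 371; θ*₍371₎ = 1.5022.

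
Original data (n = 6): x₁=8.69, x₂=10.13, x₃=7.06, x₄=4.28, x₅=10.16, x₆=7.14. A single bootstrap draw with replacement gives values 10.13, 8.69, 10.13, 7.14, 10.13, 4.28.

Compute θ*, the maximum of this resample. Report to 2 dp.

θ* = 10.13

Maximum = 10.13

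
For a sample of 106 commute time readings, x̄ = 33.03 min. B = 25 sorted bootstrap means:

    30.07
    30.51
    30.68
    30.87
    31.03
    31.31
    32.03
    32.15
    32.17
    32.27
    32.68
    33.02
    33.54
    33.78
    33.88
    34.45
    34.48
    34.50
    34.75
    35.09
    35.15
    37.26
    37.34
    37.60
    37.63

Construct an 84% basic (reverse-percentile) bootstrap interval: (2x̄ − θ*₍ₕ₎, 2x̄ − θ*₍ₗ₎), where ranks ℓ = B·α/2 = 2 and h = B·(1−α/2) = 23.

(28.72, 35.55)

Percentile endpoints at ranks 2 and 23: θ*₍2₎ = 30.51, θ*₍23₎ = 37.34.
Basic interval reflects these around x̄:
  lower = 2 × 33.03 − 37.34 = 28.72
  upper = 2 × 33.03 − 30.51 = 35.55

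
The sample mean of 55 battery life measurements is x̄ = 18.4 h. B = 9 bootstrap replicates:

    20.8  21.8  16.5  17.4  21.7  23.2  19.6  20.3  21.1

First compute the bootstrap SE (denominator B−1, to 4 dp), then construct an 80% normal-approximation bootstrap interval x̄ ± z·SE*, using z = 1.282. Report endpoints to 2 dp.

Mean of replicates = 20.2667; sum of squared deviations = 36.8400; SE* = √(36.8400/8) = 2.1459
Margin = 1.282 × 2.1459 = 2.751
Interval: 18.4 ± 2.751

(15.65, 21.15)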